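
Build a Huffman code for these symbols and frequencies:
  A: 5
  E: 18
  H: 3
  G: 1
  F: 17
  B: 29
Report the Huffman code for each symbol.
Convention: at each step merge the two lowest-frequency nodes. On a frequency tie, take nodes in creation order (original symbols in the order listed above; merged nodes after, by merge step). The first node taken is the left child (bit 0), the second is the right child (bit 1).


Huffman tree construction:
Step 1: Merge G(1) + H(3) = 4
Step 2: Merge (G+H)(4) + A(5) = 9
Step 3: Merge ((G+H)+A)(9) + F(17) = 26
Step 4: Merge E(18) + (((G+H)+A)+F)(26) = 44
Step 5: Merge B(29) + (E+(((G+H)+A)+F))(44) = 73
Read each symbol's code off the tree from the root (left child = 0, right child = 1).

Codes:
  A: 1101 (length 4)
  E: 10 (length 2)
  H: 11001 (length 5)
  G: 11000 (length 5)
  F: 111 (length 3)
  B: 0 (length 1)
Average code length: 156/73 = 2.1370 bits/symbol


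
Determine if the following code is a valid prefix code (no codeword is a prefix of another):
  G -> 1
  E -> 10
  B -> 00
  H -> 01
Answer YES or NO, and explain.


Checking each pair (does one codeword prefix another?):
  G='1' vs E='10': prefix -- VIOLATION

NO -- this is NOT a valid prefix code. G (1) is a prefix of E (10).


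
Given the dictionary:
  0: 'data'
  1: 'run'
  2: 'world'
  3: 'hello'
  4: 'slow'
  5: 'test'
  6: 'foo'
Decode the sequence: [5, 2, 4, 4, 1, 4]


Look up each index in the dictionary:
  5 -> 'test'
  2 -> 'world'
  4 -> 'slow'
  4 -> 'slow'
  1 -> 'run'
  4 -> 'slow'

Decoded: "test world slow slow run slow"


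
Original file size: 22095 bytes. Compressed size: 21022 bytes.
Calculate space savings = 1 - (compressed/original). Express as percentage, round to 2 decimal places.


ratio = compressed/original = 21022/22095 = 0.951437
savings = 1 - ratio = 1 - 0.951437 = 0.048563
as a percentage: 0.048563 * 100 = 4.86%

Space savings = 1 - 21022/22095 = 4.86%


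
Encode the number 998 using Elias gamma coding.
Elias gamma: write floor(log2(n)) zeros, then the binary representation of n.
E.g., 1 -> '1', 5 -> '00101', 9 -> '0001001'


num_bits = floor(log2(998)) + 1 = 10
leading_zeros = num_bits - 1 = 9
binary(998) = 1111100110

Elias gamma(998) = '000000000' + '1111100110' = 0000000001111100110 (19 bits)


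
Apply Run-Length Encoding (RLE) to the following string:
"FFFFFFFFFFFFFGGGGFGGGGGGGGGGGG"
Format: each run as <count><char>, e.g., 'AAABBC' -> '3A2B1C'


Scanning runs left to right:
  i=0: run of 'F' x 13 -> '13F'
  i=13: run of 'G' x 4 -> '4G'
  i=17: run of 'F' x 1 -> '1F'
  i=18: run of 'G' x 12 -> '12G'

RLE = 13F4G1F12G


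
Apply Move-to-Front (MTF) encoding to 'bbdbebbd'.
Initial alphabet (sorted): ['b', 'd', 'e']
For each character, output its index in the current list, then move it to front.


MTF encoding:
'b': index 0 in ['b', 'd', 'e'] -> ['b', 'd', 'e']
'b': index 0 in ['b', 'd', 'e'] -> ['b', 'd', 'e']
'd': index 1 in ['b', 'd', 'e'] -> ['d', 'b', 'e']
'b': index 1 in ['d', 'b', 'e'] -> ['b', 'd', 'e']
'e': index 2 in ['b', 'd', 'e'] -> ['e', 'b', 'd']
'b': index 1 in ['e', 'b', 'd'] -> ['b', 'e', 'd']
'b': index 0 in ['b', 'e', 'd'] -> ['b', 'e', 'd']
'd': index 2 in ['b', 'e', 'd'] -> ['d', 'b', 'e']


Output: [0, 0, 1, 1, 2, 1, 0, 2]


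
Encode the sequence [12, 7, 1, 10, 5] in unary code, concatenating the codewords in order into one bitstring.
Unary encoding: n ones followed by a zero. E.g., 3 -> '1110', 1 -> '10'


Encode each number as n ones followed by a terminating 0:
  12 -> 1111111111110 (13 bits)
  7 -> 11111110 (8 bits)
  1 -> 10 (2 bits)
  10 -> 11111111110 (11 bits)
  5 -> 111110 (6 bits)
Total length = 13 + 8 + 2 + 11 + 6 = 40 bits.

Unary([12, 7, 1, 10, 5]) = 1111111111110111111101011111111110111110 (40 bits)


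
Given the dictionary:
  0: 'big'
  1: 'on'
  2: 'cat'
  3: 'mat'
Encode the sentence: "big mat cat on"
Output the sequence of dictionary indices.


Look up each word in the dictionary:
  'big' -> 0
  'mat' -> 3
  'cat' -> 2
  'on' -> 1

Encoded: [0, 3, 2, 1]


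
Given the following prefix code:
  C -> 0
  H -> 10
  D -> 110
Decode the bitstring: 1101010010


Decoding step by step:
Bits 110 -> D
Bits 10 -> H
Bits 10 -> H
Bits 0 -> C
Bits 10 -> H


Decoded message: DHHCH


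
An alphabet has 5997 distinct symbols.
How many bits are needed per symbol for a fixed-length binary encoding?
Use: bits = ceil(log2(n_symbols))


log2(5997) = 12.55
Bracket: 2^12 = 4096 < 5997 <= 2^13 = 8192
So ceil(log2(5997)) = 13

bits = ceil(log2(5997)) = ceil(12.55) = 13 bits


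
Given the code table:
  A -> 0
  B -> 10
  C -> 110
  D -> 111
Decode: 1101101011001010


Decoding:
110 -> C
110 -> C
10 -> B
110 -> C
0 -> A
10 -> B
10 -> B


Result: CCBCABB


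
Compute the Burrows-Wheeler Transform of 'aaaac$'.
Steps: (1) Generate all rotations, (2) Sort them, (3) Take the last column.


Rotations (sorted):
  0: $aaaac -> last char: c
  1: aaaac$ -> last char: $
  2: aaac$a -> last char: a
  3: aac$aa -> last char: a
  4: ac$aaa -> last char: a
  5: c$aaaa -> last char: a


BWT = c$aaaa


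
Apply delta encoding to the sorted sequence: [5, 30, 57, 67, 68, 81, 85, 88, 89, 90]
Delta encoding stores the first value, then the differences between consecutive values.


First value: 5
Deltas:
  30 - 5 = 25
  57 - 30 = 27
  67 - 57 = 10
  68 - 67 = 1
  81 - 68 = 13
  85 - 81 = 4
  88 - 85 = 3
  89 - 88 = 1
  90 - 89 = 1


Delta encoded: [5, 25, 27, 10, 1, 13, 4, 3, 1, 1]


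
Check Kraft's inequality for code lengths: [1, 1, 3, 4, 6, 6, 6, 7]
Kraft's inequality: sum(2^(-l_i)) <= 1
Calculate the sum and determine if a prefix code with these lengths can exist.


Sum = 2^(-1) + 2^(-1) + 2^(-3) + 2^(-4) + 2^(-6) + 2^(-6) + 2^(-6) + 2^(-7)
    = 0.5 + 0.5 + 0.125 + 0.0625 + 0.015625 + 0.015625 + 0.015625 + 0.0078125
    = 159/128 = 1.2421875
Since 1.2421875 > 1, Kraft's inequality is NOT satisfied.
A prefix code with these lengths CANNOT exist.

Kraft sum = 1.2421875. Not satisfied.


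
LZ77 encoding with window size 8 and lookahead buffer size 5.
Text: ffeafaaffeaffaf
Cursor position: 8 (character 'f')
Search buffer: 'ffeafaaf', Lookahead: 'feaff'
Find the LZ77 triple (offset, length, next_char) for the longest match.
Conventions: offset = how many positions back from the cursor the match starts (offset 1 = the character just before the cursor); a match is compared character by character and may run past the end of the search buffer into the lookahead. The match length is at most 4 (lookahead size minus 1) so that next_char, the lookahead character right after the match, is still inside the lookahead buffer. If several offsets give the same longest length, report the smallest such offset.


Try each offset into the search buffer:
  offset=1 (pos 7, char 'f'): match length 1
  offset=2 (pos 6, char 'a'): match length 0
  offset=3 (pos 5, char 'a'): match length 0
  offset=4 (pos 4, char 'f'): match length 1
  offset=5 (pos 3, char 'a'): match length 0
  offset=6 (pos 2, char 'e'): match length 0
  offset=7 (pos 1, char 'f'): match length 4
  offset=8 (pos 0, char 'f'): match length 1
Longest match has length 4 at offset 7.
next_char = character at position 8 + 4 = 12 -> 'f'

Best match: offset=7, length=4 (matching 'feaf' starting at position 1)
LZ77 triple: (7, 4, 'f')


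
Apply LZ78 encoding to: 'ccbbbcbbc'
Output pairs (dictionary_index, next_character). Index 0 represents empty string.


LZ78 encoding steps:
Dictionary: {0: ''}
Step 1: w='' (idx 0), next='c' -> output (0, 'c'), add 'c' as idx 1
Step 2: w='c' (idx 1), next='b' -> output (1, 'b'), add 'cb' as idx 2
Step 3: w='' (idx 0), next='b' -> output (0, 'b'), add 'b' as idx 3
Step 4: w='b' (idx 3), next='c' -> output (3, 'c'), add 'bc' as idx 4
Step 5: w='b' (idx 3), next='b' -> output (3, 'b'), add 'bb' as idx 5
Step 6: w='c' (idx 1), end of input -> output (1, '')


Encoded: [(0, 'c'), (1, 'b'), (0, 'b'), (3, 'c'), (3, 'b'), (1, '')]


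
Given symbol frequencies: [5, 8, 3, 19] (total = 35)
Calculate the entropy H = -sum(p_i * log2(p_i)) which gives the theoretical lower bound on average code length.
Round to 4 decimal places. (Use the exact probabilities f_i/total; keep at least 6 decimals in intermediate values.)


Per-symbol terms -p_i * log2(p_i) with p_i = f_i/35:
  p = 5/35 = 0.142857: log2(p) = -2.807355, -p*log2(p) = 0.401051
  p = 8/35 = 0.228571: log2(p) = -2.129283, -p*log2(p) = 0.486693
  p = 3/35 = 0.085714: log2(p) = -3.544321, -p*log2(p) = 0.303799
  p = 19/35 = 0.542857: log2(p) = -0.881356, -p*log2(p) = 0.478450
H = 0.401051 + 0.486693 + 0.303799 + 0.478450 = 1.669993

H = 1.67 bits/symbol


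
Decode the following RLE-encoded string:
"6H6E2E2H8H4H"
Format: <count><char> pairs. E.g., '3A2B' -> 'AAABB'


Expanding each <count><char> pair:
  6H -> 'HHHHHH'
  6E -> 'EEEEEE'
  2E -> 'EE'
  2H -> 'HH'
  8H -> 'HHHHHHHH'
  4H -> 'HHHH'

Decoded = HHHHHHEEEEEEEEHHHHHHHHHHHHHH


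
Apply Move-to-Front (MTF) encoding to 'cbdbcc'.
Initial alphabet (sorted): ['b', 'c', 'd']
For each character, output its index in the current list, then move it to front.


MTF encoding:
'c': index 1 in ['b', 'c', 'd'] -> ['c', 'b', 'd']
'b': index 1 in ['c', 'b', 'd'] -> ['b', 'c', 'd']
'd': index 2 in ['b', 'c', 'd'] -> ['d', 'b', 'c']
'b': index 1 in ['d', 'b', 'c'] -> ['b', 'd', 'c']
'c': index 2 in ['b', 'd', 'c'] -> ['c', 'b', 'd']
'c': index 0 in ['c', 'b', 'd'] -> ['c', 'b', 'd']


Output: [1, 1, 2, 1, 2, 0]


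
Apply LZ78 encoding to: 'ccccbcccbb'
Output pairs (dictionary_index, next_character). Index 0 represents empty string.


LZ78 encoding steps:
Dictionary: {0: ''}
Step 1: w='' (idx 0), next='c' -> output (0, 'c'), add 'c' as idx 1
Step 2: w='c' (idx 1), next='c' -> output (1, 'c'), add 'cc' as idx 2
Step 3: w='c' (idx 1), next='b' -> output (1, 'b'), add 'cb' as idx 3
Step 4: w='cc' (idx 2), next='c' -> output (2, 'c'), add 'ccc' as idx 4
Step 5: w='' (idx 0), next='b' -> output (0, 'b'), add 'b' as idx 5
Step 6: w='b' (idx 5), end of input -> output (5, '')


Encoded: [(0, 'c'), (1, 'c'), (1, 'b'), (2, 'c'), (0, 'b'), (5, '')]


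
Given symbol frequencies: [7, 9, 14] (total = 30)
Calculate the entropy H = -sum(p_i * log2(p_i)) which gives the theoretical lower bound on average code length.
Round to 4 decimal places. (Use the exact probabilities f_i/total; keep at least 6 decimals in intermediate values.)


Per-symbol terms -p_i * log2(p_i) with p_i = f_i/30:
  p = 7/30 = 0.233333: log2(p) = -2.099536, -p*log2(p) = 0.489892
  p = 9/30 = 0.300000: log2(p) = -1.736966, -p*log2(p) = 0.521090
  p = 14/30 = 0.466667: log2(p) = -1.099536, -p*log2(p) = 0.513117
H = 0.489892 + 0.521090 + 0.513117 = 1.524099

H = 1.5241 bits/symbol


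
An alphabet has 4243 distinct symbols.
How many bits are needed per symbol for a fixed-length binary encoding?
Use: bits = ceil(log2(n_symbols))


log2(4243) = 12.0509
Bracket: 2^12 = 4096 < 4243 <= 2^13 = 8192
So ceil(log2(4243)) = 13

bits = ceil(log2(4243)) = ceil(12.0509) = 13 bits


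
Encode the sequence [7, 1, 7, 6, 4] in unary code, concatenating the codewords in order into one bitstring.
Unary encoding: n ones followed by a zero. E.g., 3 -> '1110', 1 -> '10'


Encode each number as n ones followed by a terminating 0:
  7 -> 11111110 (8 bits)
  1 -> 10 (2 bits)
  7 -> 11111110 (8 bits)
  6 -> 1111110 (7 bits)
  4 -> 11110 (5 bits)
Total length = 8 + 2 + 8 + 7 + 5 = 30 bits.

Unary([7, 1, 7, 6, 4]) = 111111101011111110111111011110 (30 bits)


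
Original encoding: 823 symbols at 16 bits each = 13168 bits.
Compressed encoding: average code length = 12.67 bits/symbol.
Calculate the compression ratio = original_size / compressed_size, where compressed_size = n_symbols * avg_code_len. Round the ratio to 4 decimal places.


original_size = n_symbols * orig_bits = 823 * 16 = 13168 bits
compressed_size = n_symbols * avg_code_len = 823 * 12.67 = 10427.41 bits
ratio = original_size / compressed_size = 13168 / 10427.41 = 1.2628

Compression ratio = 1.2628


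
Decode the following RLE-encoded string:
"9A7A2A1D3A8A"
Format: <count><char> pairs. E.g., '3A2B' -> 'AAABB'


Expanding each <count><char> pair:
  9A -> 'AAAAAAAAA'
  7A -> 'AAAAAAA'
  2A -> 'AA'
  1D -> 'D'
  3A -> 'AAA'
  8A -> 'AAAAAAAA'

Decoded = AAAAAAAAAAAAAAAAAADAAAAAAAAAAA


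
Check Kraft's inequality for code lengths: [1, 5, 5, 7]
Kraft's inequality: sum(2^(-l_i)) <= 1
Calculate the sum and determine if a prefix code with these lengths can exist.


Sum = 2^(-1) + 2^(-5) + 2^(-5) + 2^(-7)
    = 0.5 + 0.03125 + 0.03125 + 0.0078125
    = 73/128 = 0.5703125
Since 0.5703125 <= 1, Kraft's inequality IS satisfied.
A prefix code with these lengths CAN exist.

Kraft sum = 0.5703125. Satisfied.


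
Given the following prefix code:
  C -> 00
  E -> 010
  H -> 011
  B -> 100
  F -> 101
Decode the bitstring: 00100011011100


Decoding step by step:
Bits 00 -> C
Bits 100 -> B
Bits 011 -> H
Bits 011 -> H
Bits 100 -> B


Decoded message: CBHHB


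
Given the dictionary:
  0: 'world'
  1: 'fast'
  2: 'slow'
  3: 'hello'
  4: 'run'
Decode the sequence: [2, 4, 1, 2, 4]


Look up each index in the dictionary:
  2 -> 'slow'
  4 -> 'run'
  1 -> 'fast'
  2 -> 'slow'
  4 -> 'run'

Decoded: "slow run fast slow run"


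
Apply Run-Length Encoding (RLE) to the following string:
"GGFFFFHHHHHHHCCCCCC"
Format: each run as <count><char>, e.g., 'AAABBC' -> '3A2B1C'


Scanning runs left to right:
  i=0: run of 'G' x 2 -> '2G'
  i=2: run of 'F' x 4 -> '4F'
  i=6: run of 'H' x 7 -> '7H'
  i=13: run of 'C' x 6 -> '6C'

RLE = 2G4F7H6C


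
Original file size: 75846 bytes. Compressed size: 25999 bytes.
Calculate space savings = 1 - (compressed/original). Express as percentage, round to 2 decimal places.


ratio = compressed/original = 25999/75846 = 0.342787
savings = 1 - ratio = 1 - 0.342787 = 0.657213
as a percentage: 0.657213 * 100 = 65.72%

Space savings = 1 - 25999/75846 = 65.72%


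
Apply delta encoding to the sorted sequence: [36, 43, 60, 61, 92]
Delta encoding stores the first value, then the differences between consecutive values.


First value: 36
Deltas:
  43 - 36 = 7
  60 - 43 = 17
  61 - 60 = 1
  92 - 61 = 31


Delta encoded: [36, 7, 17, 1, 31]


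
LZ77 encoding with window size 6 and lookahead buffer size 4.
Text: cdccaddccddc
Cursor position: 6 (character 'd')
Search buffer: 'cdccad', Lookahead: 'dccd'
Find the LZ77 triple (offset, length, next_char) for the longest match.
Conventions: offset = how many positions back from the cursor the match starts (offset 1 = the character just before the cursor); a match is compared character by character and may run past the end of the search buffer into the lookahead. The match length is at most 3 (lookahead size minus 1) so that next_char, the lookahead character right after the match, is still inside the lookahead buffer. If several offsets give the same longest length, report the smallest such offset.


Try each offset into the search buffer:
  offset=1 (pos 5, char 'd'): match length 1
  offset=2 (pos 4, char 'a'): match length 0
  offset=3 (pos 3, char 'c'): match length 0
  offset=4 (pos 2, char 'c'): match length 0
  offset=5 (pos 1, char 'd'): match length 3
  offset=6 (pos 0, char 'c'): match length 0
Longest match has length 3 at offset 5.
next_char = character at position 6 + 3 = 9 -> 'd'

Best match: offset=5, length=3 (matching 'dcc' starting at position 1)
LZ77 triple: (5, 3, 'd')


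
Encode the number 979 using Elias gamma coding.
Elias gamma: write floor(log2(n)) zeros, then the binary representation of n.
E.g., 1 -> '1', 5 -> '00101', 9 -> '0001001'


num_bits = floor(log2(979)) + 1 = 10
leading_zeros = num_bits - 1 = 9
binary(979) = 1111010011

Elias gamma(979) = '000000000' + '1111010011' = 0000000001111010011 (19 bits)


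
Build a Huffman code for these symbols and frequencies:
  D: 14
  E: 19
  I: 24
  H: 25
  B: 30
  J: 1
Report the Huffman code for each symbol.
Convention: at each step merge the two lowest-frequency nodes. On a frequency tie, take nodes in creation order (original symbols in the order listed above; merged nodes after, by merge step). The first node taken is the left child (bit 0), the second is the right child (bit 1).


Huffman tree construction:
Step 1: Merge J(1) + D(14) = 15
Step 2: Merge (J+D)(15) + E(19) = 34
Step 3: Merge I(24) + H(25) = 49
Step 4: Merge B(30) + ((J+D)+E)(34) = 64
Step 5: Merge (I+H)(49) + (B+((J+D)+E))(64) = 113
Read each symbol's code off the tree from the root (left child = 0, right child = 1).

Codes:
  D: 1101 (length 4)
  E: 111 (length 3)
  I: 00 (length 2)
  H: 01 (length 2)
  B: 10 (length 2)
  J: 1100 (length 4)
Average code length: 275/113 = 2.4336 bits/symbol


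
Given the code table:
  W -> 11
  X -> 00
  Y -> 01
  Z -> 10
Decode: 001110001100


Decoding:
00 -> X
11 -> W
10 -> Z
00 -> X
11 -> W
00 -> X


Result: XWZXWX


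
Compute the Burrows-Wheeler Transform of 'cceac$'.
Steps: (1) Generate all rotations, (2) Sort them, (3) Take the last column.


Rotations (sorted):
  0: $cceac -> last char: c
  1: ac$cce -> last char: e
  2: c$ccea -> last char: a
  3: cceac$ -> last char: $
  4: ceac$c -> last char: c
  5: eac$cc -> last char: c


BWT = cea$cc


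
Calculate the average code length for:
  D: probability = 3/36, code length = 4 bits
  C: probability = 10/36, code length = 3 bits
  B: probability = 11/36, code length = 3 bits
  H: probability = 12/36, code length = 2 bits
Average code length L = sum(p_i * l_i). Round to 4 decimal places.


Weighted contributions p_i * l_i:
  D: (3/36) * 4 = 12/36
  C: (10/36) * 3 = 30/36
  B: (11/36) * 3 = 33/36
  H: (12/36) * 2 = 24/36
Sum = (12 + 30 + 33 + 24)/36 = 99/36

L = 99/36 = 2.7500 bits/symbol


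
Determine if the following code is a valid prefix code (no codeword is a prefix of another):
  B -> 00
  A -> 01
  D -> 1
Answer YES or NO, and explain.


Checking each pair (does one codeword prefix another?):
  B='00' vs A='01': no prefix
  B='00' vs D='1': no prefix
  A='01' vs B='00': no prefix
  A='01' vs D='1': no prefix
  D='1' vs B='00': no prefix
  D='1' vs A='01': no prefix
No violation found over all pairs.

YES -- this is a valid prefix code. No codeword is a prefix of any other codeword.


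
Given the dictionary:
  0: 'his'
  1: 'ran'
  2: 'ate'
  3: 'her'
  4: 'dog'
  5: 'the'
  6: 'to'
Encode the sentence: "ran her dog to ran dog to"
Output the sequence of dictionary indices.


Look up each word in the dictionary:
  'ran' -> 1
  'her' -> 3
  'dog' -> 4
  'to' -> 6
  'ran' -> 1
  'dog' -> 4
  'to' -> 6

Encoded: [1, 3, 4, 6, 1, 4, 6]


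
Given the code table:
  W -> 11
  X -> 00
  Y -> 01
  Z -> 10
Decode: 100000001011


Decoding:
10 -> Z
00 -> X
00 -> X
00 -> X
10 -> Z
11 -> W


Result: ZXXXZW


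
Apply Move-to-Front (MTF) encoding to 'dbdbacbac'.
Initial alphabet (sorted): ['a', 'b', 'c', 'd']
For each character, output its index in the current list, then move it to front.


MTF encoding:
'd': index 3 in ['a', 'b', 'c', 'd'] -> ['d', 'a', 'b', 'c']
'b': index 2 in ['d', 'a', 'b', 'c'] -> ['b', 'd', 'a', 'c']
'd': index 1 in ['b', 'd', 'a', 'c'] -> ['d', 'b', 'a', 'c']
'b': index 1 in ['d', 'b', 'a', 'c'] -> ['b', 'd', 'a', 'c']
'a': index 2 in ['b', 'd', 'a', 'c'] -> ['a', 'b', 'd', 'c']
'c': index 3 in ['a', 'b', 'd', 'c'] -> ['c', 'a', 'b', 'd']
'b': index 2 in ['c', 'a', 'b', 'd'] -> ['b', 'c', 'a', 'd']
'a': index 2 in ['b', 'c', 'a', 'd'] -> ['a', 'b', 'c', 'd']
'c': index 2 in ['a', 'b', 'c', 'd'] -> ['c', 'a', 'b', 'd']


Output: [3, 2, 1, 1, 2, 3, 2, 2, 2]


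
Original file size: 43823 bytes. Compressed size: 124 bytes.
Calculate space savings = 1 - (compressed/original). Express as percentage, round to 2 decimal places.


ratio = compressed/original = 124/43823 = 0.00283
savings = 1 - ratio = 1 - 0.00283 = 0.99717
as a percentage: 0.99717 * 100 = 99.72%

Space savings = 1 - 124/43823 = 99.72%


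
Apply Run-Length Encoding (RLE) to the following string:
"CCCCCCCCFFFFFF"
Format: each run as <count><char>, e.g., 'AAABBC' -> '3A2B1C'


Scanning runs left to right:
  i=0: run of 'C' x 8 -> '8C'
  i=8: run of 'F' x 6 -> '6F'

RLE = 8C6F


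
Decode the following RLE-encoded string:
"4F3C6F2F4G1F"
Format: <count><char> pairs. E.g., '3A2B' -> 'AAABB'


Expanding each <count><char> pair:
  4F -> 'FFFF'
  3C -> 'CCC'
  6F -> 'FFFFFF'
  2F -> 'FF'
  4G -> 'GGGG'
  1F -> 'F'

Decoded = FFFFCCCFFFFFFFFGGGGF


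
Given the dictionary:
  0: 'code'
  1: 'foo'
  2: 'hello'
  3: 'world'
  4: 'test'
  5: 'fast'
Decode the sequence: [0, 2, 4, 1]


Look up each index in the dictionary:
  0 -> 'code'
  2 -> 'hello'
  4 -> 'test'
  1 -> 'foo'

Decoded: "code hello test foo"


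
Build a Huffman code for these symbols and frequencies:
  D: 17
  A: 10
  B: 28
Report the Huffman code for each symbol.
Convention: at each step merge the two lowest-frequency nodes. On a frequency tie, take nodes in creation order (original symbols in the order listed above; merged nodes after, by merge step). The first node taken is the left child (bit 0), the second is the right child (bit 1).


Huffman tree construction:
Step 1: Merge A(10) + D(17) = 27
Step 2: Merge (A+D)(27) + B(28) = 55
Read each symbol's code off the tree from the root (left child = 0, right child = 1).

Codes:
  D: 01 (length 2)
  A: 00 (length 2)
  B: 1 (length 1)
Average code length: 82/55 = 1.4909 bits/symbol


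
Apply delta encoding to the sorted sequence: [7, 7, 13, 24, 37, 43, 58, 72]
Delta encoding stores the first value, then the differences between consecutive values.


First value: 7
Deltas:
  7 - 7 = 0
  13 - 7 = 6
  24 - 13 = 11
  37 - 24 = 13
  43 - 37 = 6
  58 - 43 = 15
  72 - 58 = 14


Delta encoded: [7, 0, 6, 11, 13, 6, 15, 14]


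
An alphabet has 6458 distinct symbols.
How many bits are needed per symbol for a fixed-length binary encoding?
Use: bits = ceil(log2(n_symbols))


log2(6458) = 12.6569
Bracket: 2^12 = 4096 < 6458 <= 2^13 = 8192
So ceil(log2(6458)) = 13

bits = ceil(log2(6458)) = ceil(12.6569) = 13 bits


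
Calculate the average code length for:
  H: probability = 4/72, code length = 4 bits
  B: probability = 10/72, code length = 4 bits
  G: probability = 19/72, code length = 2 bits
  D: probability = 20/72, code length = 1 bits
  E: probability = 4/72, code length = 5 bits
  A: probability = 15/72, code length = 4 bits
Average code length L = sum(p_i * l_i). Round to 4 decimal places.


Weighted contributions p_i * l_i:
  H: (4/72) * 4 = 16/72
  B: (10/72) * 4 = 40/72
  G: (19/72) * 2 = 38/72
  D: (20/72) * 1 = 20/72
  E: (4/72) * 5 = 20/72
  A: (15/72) * 4 = 60/72
Sum = (16 + 40 + 38 + 20 + 20 + 60)/72 = 194/72

L = 194/72 = 2.6944 bits/symbol


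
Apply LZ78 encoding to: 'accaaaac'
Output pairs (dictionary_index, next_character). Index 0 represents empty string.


LZ78 encoding steps:
Dictionary: {0: ''}
Step 1: w='' (idx 0), next='a' -> output (0, 'a'), add 'a' as idx 1
Step 2: w='' (idx 0), next='c' -> output (0, 'c'), add 'c' as idx 2
Step 3: w='c' (idx 2), next='a' -> output (2, 'a'), add 'ca' as idx 3
Step 4: w='a' (idx 1), next='a' -> output (1, 'a'), add 'aa' as idx 4
Step 5: w='a' (idx 1), next='c' -> output (1, 'c'), add 'ac' as idx 5


Encoded: [(0, 'a'), (0, 'c'), (2, 'a'), (1, 'a'), (1, 'c')]


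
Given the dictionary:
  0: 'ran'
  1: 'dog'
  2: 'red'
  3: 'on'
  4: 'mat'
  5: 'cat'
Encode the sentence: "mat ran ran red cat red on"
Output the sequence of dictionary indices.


Look up each word in the dictionary:
  'mat' -> 4
  'ran' -> 0
  'ran' -> 0
  'red' -> 2
  'cat' -> 5
  'red' -> 2
  'on' -> 3

Encoded: [4, 0, 0, 2, 5, 2, 3]


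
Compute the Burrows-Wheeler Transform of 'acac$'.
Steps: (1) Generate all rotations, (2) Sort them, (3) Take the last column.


Rotations (sorted):
  0: $acac -> last char: c
  1: ac$ac -> last char: c
  2: acac$ -> last char: $
  3: c$aca -> last char: a
  4: cac$a -> last char: a


BWT = cc$aa


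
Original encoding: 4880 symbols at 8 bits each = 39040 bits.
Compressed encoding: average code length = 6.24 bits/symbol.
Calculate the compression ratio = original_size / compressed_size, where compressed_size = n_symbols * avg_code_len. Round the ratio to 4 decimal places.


original_size = n_symbols * orig_bits = 4880 * 8 = 39040 bits
compressed_size = n_symbols * avg_code_len = 4880 * 6.24 = 30451.2 bits
ratio = original_size / compressed_size = 39040 / 30451.2 = 1.2821

Compression ratio = 1.2821


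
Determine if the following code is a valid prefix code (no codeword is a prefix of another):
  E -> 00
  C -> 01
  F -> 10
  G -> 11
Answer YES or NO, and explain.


Checking each pair (does one codeword prefix another?):
  E='00' vs C='01': no prefix
  E='00' vs F='10': no prefix
  E='00' vs G='11': no prefix
  C='01' vs E='00': no prefix
  C='01' vs F='10': no prefix
  C='01' vs G='11': no prefix
  F='10' vs E='00': no prefix
  F='10' vs C='01': no prefix
  F='10' vs G='11': no prefix
  G='11' vs E='00': no prefix
  G='11' vs C='01': no prefix
  G='11' vs F='10': no prefix
No violation found over all pairs.

YES -- this is a valid prefix code. No codeword is a prefix of any other codeword.


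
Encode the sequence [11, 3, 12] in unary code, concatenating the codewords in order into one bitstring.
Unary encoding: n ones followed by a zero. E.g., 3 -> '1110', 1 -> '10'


Encode each number as n ones followed by a terminating 0:
  11 -> 111111111110 (12 bits)
  3 -> 1110 (4 bits)
  12 -> 1111111111110 (13 bits)
Total length = 12 + 4 + 13 = 29 bits.

Unary([11, 3, 12]) = 11111111111011101111111111110 (29 bits)


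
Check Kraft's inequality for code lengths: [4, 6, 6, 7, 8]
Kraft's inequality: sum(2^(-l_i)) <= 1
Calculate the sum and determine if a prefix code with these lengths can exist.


Sum = 2^(-4) + 2^(-6) + 2^(-6) + 2^(-7) + 2^(-8)
    = 0.0625 + 0.015625 + 0.015625 + 0.0078125 + 0.00390625
    = 27/256 = 0.10546875
Since 0.10546875 <= 1, Kraft's inequality IS satisfied.
A prefix code with these lengths CAN exist.

Kraft sum = 0.10546875. Satisfied.


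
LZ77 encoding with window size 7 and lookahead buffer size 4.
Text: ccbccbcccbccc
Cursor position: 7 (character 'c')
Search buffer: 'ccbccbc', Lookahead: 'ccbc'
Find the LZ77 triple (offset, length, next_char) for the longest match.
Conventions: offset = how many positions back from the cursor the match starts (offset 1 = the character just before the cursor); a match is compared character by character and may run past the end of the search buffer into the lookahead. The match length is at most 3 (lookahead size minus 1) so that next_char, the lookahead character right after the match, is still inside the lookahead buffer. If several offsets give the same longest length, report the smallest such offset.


Try each offset into the search buffer:
  offset=1 (pos 6, char 'c'): match length 2
  offset=2 (pos 5, char 'b'): match length 0
  offset=3 (pos 4, char 'c'): match length 1
  offset=4 (pos 3, char 'c'): match length 3
  offset=5 (pos 2, char 'b'): match length 0
  offset=6 (pos 1, char 'c'): match length 1
  offset=7 (pos 0, char 'c'): match length 3
Longest match has length 3, found at offsets 4, 7; take the smallest, offset 4.
next_char = character at position 7 + 3 = 10 -> 'c'

Best match: offset=4, length=3 (matching 'ccb' starting at position 3)
LZ77 triple: (4, 3, 'c')


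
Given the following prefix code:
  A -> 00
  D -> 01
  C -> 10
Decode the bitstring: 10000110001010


Decoding step by step:
Bits 10 -> C
Bits 00 -> A
Bits 01 -> D
Bits 10 -> C
Bits 00 -> A
Bits 10 -> C
Bits 10 -> C


Decoded message: CADCACC


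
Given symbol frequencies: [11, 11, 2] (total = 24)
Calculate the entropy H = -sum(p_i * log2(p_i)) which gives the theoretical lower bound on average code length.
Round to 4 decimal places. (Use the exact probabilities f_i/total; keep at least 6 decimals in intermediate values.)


Per-symbol terms -p_i * log2(p_i) with p_i = f_i/24:
  p = 11/24 = 0.458333: log2(p) = -1.125531, -p*log2(p) = 0.515868
  p = 11/24 = 0.458333: log2(p) = -1.125531, -p*log2(p) = 0.515868
  p = 2/24 = 0.083333: log2(p) = -3.584963, -p*log2(p) = 0.298747
H = 0.515868 + 0.515868 + 0.298747 = 1.330483

H = 1.3305 bits/symbol


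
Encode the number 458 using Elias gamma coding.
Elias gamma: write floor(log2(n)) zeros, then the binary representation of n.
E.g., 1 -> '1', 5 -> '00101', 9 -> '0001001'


num_bits = floor(log2(458)) + 1 = 9
leading_zeros = num_bits - 1 = 8
binary(458) = 111001010

Elias gamma(458) = '00000000' + '111001010' = 00000000111001010 (17 bits)


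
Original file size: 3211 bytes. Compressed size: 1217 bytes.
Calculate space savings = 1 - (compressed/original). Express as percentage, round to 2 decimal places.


ratio = compressed/original = 1217/3211 = 0.37901
savings = 1 - ratio = 1 - 0.37901 = 0.62099
as a percentage: 0.62099 * 100 = 62.1%

Space savings = 1 - 1217/3211 = 62.1%


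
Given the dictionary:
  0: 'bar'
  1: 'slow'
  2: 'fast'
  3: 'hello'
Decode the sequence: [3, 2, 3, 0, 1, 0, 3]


Look up each index in the dictionary:
  3 -> 'hello'
  2 -> 'fast'
  3 -> 'hello'
  0 -> 'bar'
  1 -> 'slow'
  0 -> 'bar'
  3 -> 'hello'

Decoded: "hello fast hello bar slow bar hello"


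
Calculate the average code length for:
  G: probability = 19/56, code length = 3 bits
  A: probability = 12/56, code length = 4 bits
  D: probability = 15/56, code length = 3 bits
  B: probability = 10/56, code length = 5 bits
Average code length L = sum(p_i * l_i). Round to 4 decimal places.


Weighted contributions p_i * l_i:
  G: (19/56) * 3 = 57/56
  A: (12/56) * 4 = 48/56
  D: (15/56) * 3 = 45/56
  B: (10/56) * 5 = 50/56
Sum = (57 + 48 + 45 + 50)/56 = 200/56

L = 200/56 = 3.5714 bits/symbol


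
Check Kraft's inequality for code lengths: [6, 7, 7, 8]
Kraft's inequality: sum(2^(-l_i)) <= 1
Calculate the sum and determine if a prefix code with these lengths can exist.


Sum = 2^(-6) + 2^(-7) + 2^(-7) + 2^(-8)
    = 0.015625 + 0.0078125 + 0.0078125 + 0.00390625
    = 9/256 = 0.03515625
Since 0.03515625 <= 1, Kraft's inequality IS satisfied.
A prefix code with these lengths CAN exist.

Kraft sum = 0.03515625. Satisfied.


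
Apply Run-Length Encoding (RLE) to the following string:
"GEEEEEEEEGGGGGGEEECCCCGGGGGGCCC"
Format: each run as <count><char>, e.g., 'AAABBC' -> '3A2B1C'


Scanning runs left to right:
  i=0: run of 'G' x 1 -> '1G'
  i=1: run of 'E' x 8 -> '8E'
  i=9: run of 'G' x 6 -> '6G'
  i=15: run of 'E' x 3 -> '3E'
  i=18: run of 'C' x 4 -> '4C'
  i=22: run of 'G' x 6 -> '6G'
  i=28: run of 'C' x 3 -> '3C'

RLE = 1G8E6G3E4C6G3C


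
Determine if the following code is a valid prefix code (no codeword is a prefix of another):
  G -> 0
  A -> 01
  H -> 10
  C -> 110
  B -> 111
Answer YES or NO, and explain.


Checking each pair (does one codeword prefix another?):
  G='0' vs A='01': prefix -- VIOLATION

NO -- this is NOT a valid prefix code. G (0) is a prefix of A (01).


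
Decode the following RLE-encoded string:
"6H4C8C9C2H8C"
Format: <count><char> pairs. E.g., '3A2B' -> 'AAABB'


Expanding each <count><char> pair:
  6H -> 'HHHHHH'
  4C -> 'CCCC'
  8C -> 'CCCCCCCC'
  9C -> 'CCCCCCCCC'
  2H -> 'HH'
  8C -> 'CCCCCCCC'

Decoded = HHHHHHCCCCCCCCCCCCCCCCCCCCCHHCCCCCCCC


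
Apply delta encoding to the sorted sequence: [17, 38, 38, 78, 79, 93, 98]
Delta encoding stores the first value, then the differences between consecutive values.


First value: 17
Deltas:
  38 - 17 = 21
  38 - 38 = 0
  78 - 38 = 40
  79 - 78 = 1
  93 - 79 = 14
  98 - 93 = 5


Delta encoded: [17, 21, 0, 40, 1, 14, 5]


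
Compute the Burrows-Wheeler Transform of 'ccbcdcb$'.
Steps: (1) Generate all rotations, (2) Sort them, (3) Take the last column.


Rotations (sorted):
  0: $ccbcdcb -> last char: b
  1: b$ccbcdc -> last char: c
  2: bcdcb$cc -> last char: c
  3: cb$ccbcd -> last char: d
  4: cbcdcb$c -> last char: c
  5: ccbcdcb$ -> last char: $
  6: cdcb$ccb -> last char: b
  7: dcb$ccbc -> last char: c


BWT = bccdc$bc


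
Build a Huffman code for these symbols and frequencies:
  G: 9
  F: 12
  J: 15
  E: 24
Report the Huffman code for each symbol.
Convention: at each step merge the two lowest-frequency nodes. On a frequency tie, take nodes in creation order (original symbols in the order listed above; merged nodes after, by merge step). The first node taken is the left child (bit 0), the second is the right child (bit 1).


Huffman tree construction:
Step 1: Merge G(9) + F(12) = 21
Step 2: Merge J(15) + (G+F)(21) = 36
Step 3: Merge E(24) + (J+(G+F))(36) = 60
Read each symbol's code off the tree from the root (left child = 0, right child = 1).

Codes:
  G: 110 (length 3)
  F: 111 (length 3)
  J: 10 (length 2)
  E: 0 (length 1)
Average code length: 117/60 = 1.9500 bits/symbol


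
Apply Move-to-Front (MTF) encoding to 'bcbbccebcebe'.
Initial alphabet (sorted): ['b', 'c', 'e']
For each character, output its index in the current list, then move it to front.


MTF encoding:
'b': index 0 in ['b', 'c', 'e'] -> ['b', 'c', 'e']
'c': index 1 in ['b', 'c', 'e'] -> ['c', 'b', 'e']
'b': index 1 in ['c', 'b', 'e'] -> ['b', 'c', 'e']
'b': index 0 in ['b', 'c', 'e'] -> ['b', 'c', 'e']
'c': index 1 in ['b', 'c', 'e'] -> ['c', 'b', 'e']
'c': index 0 in ['c', 'b', 'e'] -> ['c', 'b', 'e']
'e': index 2 in ['c', 'b', 'e'] -> ['e', 'c', 'b']
'b': index 2 in ['e', 'c', 'b'] -> ['b', 'e', 'c']
'c': index 2 in ['b', 'e', 'c'] -> ['c', 'b', 'e']
'e': index 2 in ['c', 'b', 'e'] -> ['e', 'c', 'b']
'b': index 2 in ['e', 'c', 'b'] -> ['b', 'e', 'c']
'e': index 1 in ['b', 'e', 'c'] -> ['e', 'b', 'c']


Output: [0, 1, 1, 0, 1, 0, 2, 2, 2, 2, 2, 1]


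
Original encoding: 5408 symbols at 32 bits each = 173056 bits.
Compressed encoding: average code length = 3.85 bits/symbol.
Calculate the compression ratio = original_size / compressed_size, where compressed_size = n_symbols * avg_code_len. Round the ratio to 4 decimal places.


original_size = n_symbols * orig_bits = 5408 * 32 = 173056 bits
compressed_size = n_symbols * avg_code_len = 5408 * 3.85 = 20820.8 bits
ratio = original_size / compressed_size = 173056 / 20820.8 = 8.3117

Compression ratio = 8.3117


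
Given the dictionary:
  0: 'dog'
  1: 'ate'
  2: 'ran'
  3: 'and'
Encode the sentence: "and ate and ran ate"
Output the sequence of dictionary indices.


Look up each word in the dictionary:
  'and' -> 3
  'ate' -> 1
  'and' -> 3
  'ran' -> 2
  'ate' -> 1

Encoded: [3, 1, 3, 2, 1]


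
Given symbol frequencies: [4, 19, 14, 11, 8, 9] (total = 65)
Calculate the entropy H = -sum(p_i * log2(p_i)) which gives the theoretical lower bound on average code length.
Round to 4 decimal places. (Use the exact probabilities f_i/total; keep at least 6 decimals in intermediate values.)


Per-symbol terms -p_i * log2(p_i) with p_i = f_i/65:
  p = 4/65 = 0.061538: log2(p) = -4.022368, -p*log2(p) = 0.247530
  p = 19/65 = 0.292308: log2(p) = -1.774440, -p*log2(p) = 0.518683
  p = 14/65 = 0.215385: log2(p) = -2.215013, -p*log2(p) = 0.477080
  p = 11/65 = 0.169231: log2(p) = -2.562936, -p*log2(p) = 0.433728
  p = 8/65 = 0.123077: log2(p) = -3.022368, -p*log2(p) = 0.371984
  p = 9/65 = 0.138462: log2(p) = -2.852443, -p*log2(p) = 0.394954
H = 0.247530 + 0.518683 + 0.477080 + 0.433728 + 0.371984 + 0.394954 = 2.443959

H = 2.444 bits/symbol


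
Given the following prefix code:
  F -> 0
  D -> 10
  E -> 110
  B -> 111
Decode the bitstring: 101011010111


Decoding step by step:
Bits 10 -> D
Bits 10 -> D
Bits 110 -> E
Bits 10 -> D
Bits 111 -> B


Decoded message: DDEDB


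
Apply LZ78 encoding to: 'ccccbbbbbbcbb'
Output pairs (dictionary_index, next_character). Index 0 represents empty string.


LZ78 encoding steps:
Dictionary: {0: ''}
Step 1: w='' (idx 0), next='c' -> output (0, 'c'), add 'c' as idx 1
Step 2: w='c' (idx 1), next='c' -> output (1, 'c'), add 'cc' as idx 2
Step 3: w='c' (idx 1), next='b' -> output (1, 'b'), add 'cb' as idx 3
Step 4: w='' (idx 0), next='b' -> output (0, 'b'), add 'b' as idx 4
Step 5: w='b' (idx 4), next='b' -> output (4, 'b'), add 'bb' as idx 5
Step 6: w='bb' (idx 5), next='c' -> output (5, 'c'), add 'bbc' as idx 6
Step 7: w='bb' (idx 5), end of input -> output (5, '')


Encoded: [(0, 'c'), (1, 'c'), (1, 'b'), (0, 'b'), (4, 'b'), (5, 'c'), (5, '')]


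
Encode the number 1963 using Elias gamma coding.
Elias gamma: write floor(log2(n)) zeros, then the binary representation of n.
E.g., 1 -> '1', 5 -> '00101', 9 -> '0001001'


num_bits = floor(log2(1963)) + 1 = 11
leading_zeros = num_bits - 1 = 10
binary(1963) = 11110101011

Elias gamma(1963) = '0000000000' + '11110101011' = 000000000011110101011 (21 bits)


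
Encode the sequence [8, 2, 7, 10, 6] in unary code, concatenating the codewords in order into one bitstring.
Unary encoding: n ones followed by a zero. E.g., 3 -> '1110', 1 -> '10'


Encode each number as n ones followed by a terminating 0:
  8 -> 111111110 (9 bits)
  2 -> 110 (3 bits)
  7 -> 11111110 (8 bits)
  10 -> 11111111110 (11 bits)
  6 -> 1111110 (7 bits)
Total length = 9 + 3 + 8 + 11 + 7 = 38 bits.

Unary([8, 2, 7, 10, 6]) = 11111111011011111110111111111101111110 (38 bits)


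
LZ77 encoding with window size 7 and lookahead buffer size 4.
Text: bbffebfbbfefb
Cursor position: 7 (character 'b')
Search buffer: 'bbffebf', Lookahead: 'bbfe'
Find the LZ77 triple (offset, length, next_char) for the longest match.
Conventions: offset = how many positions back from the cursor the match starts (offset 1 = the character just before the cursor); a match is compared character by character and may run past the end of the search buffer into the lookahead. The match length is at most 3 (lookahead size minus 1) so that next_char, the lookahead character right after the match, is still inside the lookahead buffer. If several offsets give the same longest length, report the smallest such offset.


Try each offset into the search buffer:
  offset=1 (pos 6, char 'f'): match length 0
  offset=2 (pos 5, char 'b'): match length 1
  offset=3 (pos 4, char 'e'): match length 0
  offset=4 (pos 3, char 'f'): match length 0
  offset=5 (pos 2, char 'f'): match length 0
  offset=6 (pos 1, char 'b'): match length 1
  offset=7 (pos 0, char 'b'): match length 3
Longest match has length 3 at offset 7.
next_char = character at position 7 + 3 = 10 -> 'e'

Best match: offset=7, length=3 (matching 'bbf' starting at position 0)
LZ77 triple: (7, 3, 'e')


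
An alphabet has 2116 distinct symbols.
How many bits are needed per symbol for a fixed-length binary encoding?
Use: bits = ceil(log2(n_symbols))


log2(2116) = 11.0471
Bracket: 2^11 = 2048 < 2116 <= 2^12 = 4096
So ceil(log2(2116)) = 12

bits = ceil(log2(2116)) = ceil(11.0471) = 12 bits


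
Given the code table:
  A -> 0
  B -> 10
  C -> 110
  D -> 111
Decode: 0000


Decoding:
0 -> A
0 -> A
0 -> A
0 -> A


Result: AAAA


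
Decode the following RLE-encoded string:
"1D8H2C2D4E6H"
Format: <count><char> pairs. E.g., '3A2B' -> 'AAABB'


Expanding each <count><char> pair:
  1D -> 'D'
  8H -> 'HHHHHHHH'
  2C -> 'CC'
  2D -> 'DD'
  4E -> 'EEEE'
  6H -> 'HHHHHH'

Decoded = DHHHHHHHHCCDDEEEEHHHHHH


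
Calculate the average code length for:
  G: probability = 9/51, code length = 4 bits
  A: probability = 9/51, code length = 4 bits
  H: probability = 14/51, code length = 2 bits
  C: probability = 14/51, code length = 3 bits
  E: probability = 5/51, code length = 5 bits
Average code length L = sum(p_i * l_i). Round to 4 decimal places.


Weighted contributions p_i * l_i:
  G: (9/51) * 4 = 36/51
  A: (9/51) * 4 = 36/51
  H: (14/51) * 2 = 28/51
  C: (14/51) * 3 = 42/51
  E: (5/51) * 5 = 25/51
Sum = (36 + 36 + 28 + 42 + 25)/51 = 167/51

L = 167/51 = 3.2745 bits/symbol


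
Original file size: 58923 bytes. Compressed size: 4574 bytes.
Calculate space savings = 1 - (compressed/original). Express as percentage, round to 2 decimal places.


ratio = compressed/original = 4574/58923 = 0.077627
savings = 1 - ratio = 1 - 0.077627 = 0.922373
as a percentage: 0.922373 * 100 = 92.24%

Space savings = 1 - 4574/58923 = 92.24%


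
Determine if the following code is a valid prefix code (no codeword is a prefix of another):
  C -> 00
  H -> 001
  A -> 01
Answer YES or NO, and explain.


Checking each pair (does one codeword prefix another?):
  C='00' vs H='001': prefix -- VIOLATION

NO -- this is NOT a valid prefix code. C (00) is a prefix of H (001).
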